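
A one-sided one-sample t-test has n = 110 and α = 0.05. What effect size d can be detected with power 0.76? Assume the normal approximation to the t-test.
d ≈ 0.22

Minimum detectable effect (one-sample t-test, normal approximation):
d = (z_α + z_β) / √n
d = (1.645 + 0.706) / √110
d = 2.351 / 10.488
d ≈ 0.22

By Cohen's convention (0.2 small / 0.5 medium / 0.8 large): small effect.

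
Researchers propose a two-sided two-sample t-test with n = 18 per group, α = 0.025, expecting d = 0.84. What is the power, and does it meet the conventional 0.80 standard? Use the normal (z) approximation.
Power ≈ 0.61; the study is underpowered (power < 0.80)

Power calculation (two-sample t-test, normal approximation):
z_β = d · √(n/2) - z_{α/2}
z_β = 0.84 · √(18/2) - 2.241
z_β = 0.84 · 3.000 - 2.241
z_β = 0.279

Power = Φ(z_β) = Φ(0.279) ≈ 0.610

Effect size d = 0.84 is large by Cohen's convention (0.2/0.5/0.8).

Threshold: power ≥ 0.80 is conventionally adequate.
Power ≈ 0.61 → the study is underpowered (power < 0.80).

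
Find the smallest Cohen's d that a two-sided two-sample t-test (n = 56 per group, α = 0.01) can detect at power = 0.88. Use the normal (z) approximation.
d ≈ 0.71

Minimum detectable effect (two-sample t-test, normal approximation):
d = (z_{α/2} + z_β) / √(n/2)
d = (2.576 + 1.175) / √(56/2)
d = 3.751 / 5.292
d ≈ 0.71

By Cohen's convention (0.2 small / 0.5 medium / 0.8 large): medium effect.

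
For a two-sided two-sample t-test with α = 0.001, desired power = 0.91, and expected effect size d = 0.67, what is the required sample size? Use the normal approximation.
n = 96 per group

Sample size formula (two-sample t-test, normal approximation):
n = 2 · ((z_{α/2} + z_β) / d)²

z_{α/2} = 3.291 (for α = 0.001, two-sided)
z_β = 1.341 (for power = 0.91)
d = 0.67

n = 2 · ((3.291 + 1.341) / 0.67)²
n = 2 · (6.913)²
n ≈ 95.58
Round up to the next whole number: n = 96 per group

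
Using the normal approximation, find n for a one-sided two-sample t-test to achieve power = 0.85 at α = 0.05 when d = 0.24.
n = 250 per group

Sample size formula (two-sample t-test, normal approximation):
n = 2 · ((z_α + z_β) / d)²

z_α = 1.645 (for α = 0.05, one-sided)
z_β = 1.036 (for power = 0.85)
d = 0.24

n = 2 · ((1.645 + 1.036) / 0.24)²
n = 2 · (11.171)²
n ≈ 249.58
Round up to the next whole number: n = 250 per group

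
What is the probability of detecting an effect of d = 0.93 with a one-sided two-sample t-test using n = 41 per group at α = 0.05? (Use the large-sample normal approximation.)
Power ≈ 0.99

Power calculation (two-sample t-test, normal approximation):
z_β = d · √(n/2) - z_α
z_β = 0.93 · √(41/2) - 1.645
z_β = 0.93 · 4.528 - 1.645
z_β = 2.566

Power = Φ(z_β) = Φ(2.566) ≈ 0.995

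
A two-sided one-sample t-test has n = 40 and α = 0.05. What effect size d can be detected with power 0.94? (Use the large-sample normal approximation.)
d ≈ 0.56

Minimum detectable effect (one-sample t-test, normal approximation):
d = (z_{α/2} + z_β) / √n
d = (1.960 + 1.555) / √40
d = 3.515 / 6.325
d ≈ 0.56

By Cohen's convention (0.2 small / 0.5 medium / 0.8 large): medium effect.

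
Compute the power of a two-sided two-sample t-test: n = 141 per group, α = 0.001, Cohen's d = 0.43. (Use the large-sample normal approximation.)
Power ≈ 0.63

Power calculation (two-sample t-test, normal approximation):
z_β = d · √(n/2) - z_{α/2}
z_β = 0.43 · √(141/2) - 3.291
z_β = 0.43 · 8.396 - 3.291
z_β = 0.320

Power = Φ(z_β) = Φ(0.320) ≈ 0.625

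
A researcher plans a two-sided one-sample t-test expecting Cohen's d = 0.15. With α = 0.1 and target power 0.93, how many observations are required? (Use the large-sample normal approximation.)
n = 433

Sample size formula (one-sample t-test, normal approximation):
n = ((z_{α/2} + z_β) / d)²

z_{α/2} = 1.645 (for α = 0.1, two-sided)
z_β = 1.476 (for power = 0.93)
d = 0.15

n = ((1.645 + 1.476) / 0.15)²
n = (20.807)²
n ≈ 432.93
Round up to the next whole number: n = 433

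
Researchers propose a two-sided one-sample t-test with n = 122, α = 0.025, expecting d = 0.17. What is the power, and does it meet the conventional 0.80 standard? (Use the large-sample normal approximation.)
Power ≈ 0.36; the study is underpowered (power < 0.80)

Power calculation (one-sample t-test, normal approximation):
z_β = d · √n - z_{α/2}
z_β = 0.17 · √122 - 2.241
z_β = 0.17 · 11.045 - 2.241
z_β = -0.364

Power = Φ(z_β) = Φ(-0.364) ≈ 0.358

Effect size d = 0.17 is very small by Cohen's convention (0.2/0.5/0.8).

Threshold: power ≥ 0.80 is conventionally adequate.
Power ≈ 0.36 → the study is underpowered (power < 0.80).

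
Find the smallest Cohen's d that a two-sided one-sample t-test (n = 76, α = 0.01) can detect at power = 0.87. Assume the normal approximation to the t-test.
d ≈ 0.42

Minimum detectable effect (one-sample t-test, normal approximation):
d = (z_{α/2} + z_β) / √n
d = (2.576 + 1.126) / √76
d = 3.702 / 8.718
d ≈ 0.42

By Cohen's convention (0.2 small / 0.5 medium / 0.8 large): small effect.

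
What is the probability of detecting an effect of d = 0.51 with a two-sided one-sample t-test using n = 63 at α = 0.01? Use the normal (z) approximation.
Power ≈ 0.93

Power calculation (one-sample t-test, normal approximation):
z_β = d · √n - z_{α/2}
z_β = 0.51 · √63 - 2.576
z_β = 0.51 · 7.937 - 2.576
z_β = 1.472

Power = Φ(z_β) = Φ(1.472) ≈ 0.930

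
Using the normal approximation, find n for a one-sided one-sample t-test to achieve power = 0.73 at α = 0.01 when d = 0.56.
n = 28

Sample size formula (one-sample t-test, normal approximation):
n = ((z_α + z_β) / d)²

z_α = 2.326 (for α = 0.01, one-sided)
z_β = 0.613 (for power = 0.73)
d = 0.56

n = ((2.326 + 0.613) / 0.56)²
n = (5.248)²
n ≈ 27.54
Round up to the next whole number: n = 28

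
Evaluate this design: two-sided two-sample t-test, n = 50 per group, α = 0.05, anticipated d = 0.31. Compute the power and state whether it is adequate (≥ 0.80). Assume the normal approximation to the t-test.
Power ≈ 0.34; the study is underpowered (power < 0.80)

Power calculation (two-sample t-test, normal approximation):
z_β = d · √(n/2) - z_{α/2}
z_β = 0.31 · √(50/2) - 1.960
z_β = 0.31 · 5.000 - 1.960
z_β = -0.410

Power = Φ(z_β) = Φ(-0.410) ≈ 0.341

Effect size d = 0.31 is small by Cohen's convention (0.2/0.5/0.8).

Threshold: power ≥ 0.80 is conventionally adequate.
Power ≈ 0.34 → the study is underpowered (power < 0.80).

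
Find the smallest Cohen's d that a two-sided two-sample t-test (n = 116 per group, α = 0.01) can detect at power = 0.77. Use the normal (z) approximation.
d ≈ 0.44

Minimum detectable effect (two-sample t-test, normal approximation):
d = (z_{α/2} + z_β) / √(n/2)
d = (2.576 + 0.739) / √(116/2)
d = 3.315 / 7.616
d ≈ 0.44

By Cohen's convention (0.2 small / 0.5 medium / 0.8 large): small effect.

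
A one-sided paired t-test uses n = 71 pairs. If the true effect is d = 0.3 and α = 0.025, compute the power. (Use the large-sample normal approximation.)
Power ≈ 0.71

Power calculation (paired t-test, normal approximation):
z_β = d · √n - z_α
z_β = 0.3 · √71 - 1.960
z_β = 0.3 · 8.426 - 1.960
z_β = 0.568

Power = Φ(z_β) = Φ(0.568) ≈ 0.715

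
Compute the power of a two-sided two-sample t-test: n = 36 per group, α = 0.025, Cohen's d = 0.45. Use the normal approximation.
Power ≈ 0.37

Power calculation (two-sample t-test, normal approximation):
z_β = d · √(n/2) - z_{α/2}
z_β = 0.45 · √(36/2) - 2.241
z_β = 0.45 · 4.243 - 2.241
z_β = -0.332

Power = Φ(z_β) = Φ(-0.332) ≈ 0.370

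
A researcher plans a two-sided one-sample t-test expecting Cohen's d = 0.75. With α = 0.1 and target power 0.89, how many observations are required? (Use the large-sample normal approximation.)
n = 15

Sample size formula (one-sample t-test, normal approximation):
n = ((z_{α/2} + z_β) / d)²

z_{α/2} = 1.645 (for α = 0.1, two-sided)
z_β = 1.227 (for power = 0.89)
d = 0.75

n = ((1.645 + 1.227) / 0.75)²
n = (3.829)²
n ≈ 14.66
Round up to the next whole number: n = 15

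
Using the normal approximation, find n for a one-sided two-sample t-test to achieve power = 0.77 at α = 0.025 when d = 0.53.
n = 52 per group

Sample size formula (two-sample t-test, normal approximation):
n = 2 · ((z_α + z_β) / d)²

z_α = 1.960 (for α = 0.025, one-sided)
z_β = 0.739 (for power = 0.77)
d = 0.53

n = 2 · ((1.960 + 0.739) / 0.53)²
n = 2 · (5.092)²
n ≈ 51.86
Round up to the next whole number: n = 52 per group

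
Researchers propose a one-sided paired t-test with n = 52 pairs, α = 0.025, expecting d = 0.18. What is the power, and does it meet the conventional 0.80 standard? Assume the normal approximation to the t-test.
Power ≈ 0.25; the study is underpowered (power < 0.80)

Power calculation (paired t-test, normal approximation):
z_β = d · √n - z_α
z_β = 0.18 · √52 - 1.960
z_β = 0.18 · 7.211 - 1.960
z_β = -0.662

Power = Φ(z_β) = Φ(-0.662) ≈ 0.254

Effect size d = 0.18 is very small by Cohen's convention (0.2/0.5/0.8).

Threshold: power ≥ 0.80 is conventionally adequate.
Power ≈ 0.25 → the study is underpowered (power < 0.80).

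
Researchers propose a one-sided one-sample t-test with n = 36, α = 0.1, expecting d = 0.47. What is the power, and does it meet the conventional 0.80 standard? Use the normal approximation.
Power ≈ 0.94; the study is adequately powered (power ≥ 0.80)

Power calculation (one-sample t-test, normal approximation):
z_β = d · √n - z_α
z_β = 0.47 · √36 - 1.282
z_β = 0.47 · 6.000 - 1.282
z_β = 1.538

Power = Φ(z_β) = Φ(1.538) ≈ 0.938

Effect size d = 0.47 is small by Cohen's convention (0.2/0.5/0.8).

Threshold: power ≥ 0.80 is conventionally adequate.
Power ≈ 0.94 → the study is adequately powered (power ≥ 0.80).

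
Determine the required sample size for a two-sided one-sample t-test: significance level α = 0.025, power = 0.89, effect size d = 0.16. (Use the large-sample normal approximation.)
n = 470

Sample size formula (one-sample t-test, normal approximation):
n = ((z_{α/2} + z_β) / d)²

z_{α/2} = 2.241 (for α = 0.025, two-sided)
z_β = 1.227 (for power = 0.89)
d = 0.16

n = ((2.241 + 1.227) / 0.16)²
n = (21.675)²
n ≈ 469.81
Round up to the next whole number: n = 470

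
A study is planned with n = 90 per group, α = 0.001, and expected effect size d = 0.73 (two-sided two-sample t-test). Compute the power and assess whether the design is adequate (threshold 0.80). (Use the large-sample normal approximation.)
Power ≈ 0.95; the study is adequately powered (power ≥ 0.80)

Power calculation (two-sample t-test, normal approximation):
z_β = d · √(n/2) - z_{α/2}
z_β = 0.73 · √(90/2) - 3.291
z_β = 0.73 · 6.708 - 3.291
z_β = 1.606

Power = Φ(z_β) = Φ(1.606) ≈ 0.946

Effect size d = 0.73 is medium by Cohen's convention (0.2/0.5/0.8).

Threshold: power ≥ 0.80 is conventionally adequate.
Power ≈ 0.95 → the study is adequately powered (power ≥ 0.80).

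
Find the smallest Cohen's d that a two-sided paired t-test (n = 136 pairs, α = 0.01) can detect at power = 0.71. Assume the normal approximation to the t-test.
d ≈ 0.27

Minimum detectable effect (paired t-test, normal approximation):
d = (z_{α/2} + z_β) / √n
d = (2.576 + 0.553) / √136
d = 3.129 / 11.662
d ≈ 0.27

By Cohen's convention (0.2 small / 0.5 medium / 0.8 large): small effect.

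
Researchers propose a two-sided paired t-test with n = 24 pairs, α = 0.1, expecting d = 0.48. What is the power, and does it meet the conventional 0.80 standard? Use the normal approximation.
Power ≈ 0.76; the study is underpowered (power < 0.80)

Power calculation (paired t-test, normal approximation):
z_β = d · √n - z_{α/2}
z_β = 0.48 · √24 - 1.645
z_β = 0.48 · 4.899 - 1.645
z_β = 0.707

Power = Φ(z_β) = Φ(0.707) ≈ 0.760

Effect size d = 0.48 is small by Cohen's convention (0.2/0.5/0.8).

Threshold: power ≥ 0.80 is conventionally adequate.
Power ≈ 0.76 → the study is underpowered (power < 0.80).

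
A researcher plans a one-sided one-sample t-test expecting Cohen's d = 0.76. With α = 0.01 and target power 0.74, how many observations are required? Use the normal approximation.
n = 16

Sample size formula (one-sample t-test, normal approximation):
n = ((z_α + z_β) / d)²

z_α = 2.326 (for α = 0.01, one-sided)
z_β = 0.643 (for power = 0.74)
d = 0.76

n = ((2.326 + 0.643) / 0.76)²
n = (3.907)²
n ≈ 15.26
Round up to the next whole number: n = 16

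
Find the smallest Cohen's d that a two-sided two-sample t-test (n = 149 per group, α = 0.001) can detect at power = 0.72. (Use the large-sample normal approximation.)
d ≈ 0.45

Minimum detectable effect (two-sample t-test, normal approximation):
d = (z_{α/2} + z_β) / √(n/2)
d = (3.291 + 0.583) / √(149/2)
d = 3.873 / 8.631
d ≈ 0.45

By Cohen's convention (0.2 small / 0.5 medium / 0.8 large): small effect.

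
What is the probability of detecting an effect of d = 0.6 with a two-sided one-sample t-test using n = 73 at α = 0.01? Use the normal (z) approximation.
Power ≈ 0.99

Power calculation (one-sample t-test, normal approximation):
z_β = d · √n - z_{α/2}
z_β = 0.6 · √73 - 2.576
z_β = 0.6 · 8.544 - 2.576
z_β = 2.551

Power = Φ(z_β) = Φ(2.551) ≈ 0.995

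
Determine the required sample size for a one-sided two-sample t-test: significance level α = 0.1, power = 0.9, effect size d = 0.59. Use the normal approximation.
n = 38 per group

Sample size formula (two-sample t-test, normal approximation):
n = 2 · ((z_α + z_β) / d)²

z_α = 1.282 (for α = 0.1, one-sided)
z_β = 1.282 (for power = 0.9)
d = 0.59

n = 2 · ((1.282 + 1.282) / 0.59)²
n = 2 · (4.346)²
n ≈ 37.78
Round up to the next whole number: n = 38 per group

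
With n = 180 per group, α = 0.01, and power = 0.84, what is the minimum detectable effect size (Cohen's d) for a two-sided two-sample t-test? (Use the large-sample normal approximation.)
d ≈ 0.38

Minimum detectable effect (two-sample t-test, normal approximation):
d = (z_{α/2} + z_β) / √(n/2)
d = (2.576 + 0.994) / √(180/2)
d = 3.570 / 9.487
d ≈ 0.38

By Cohen's convention (0.2 small / 0.5 medium / 0.8 large): small effect.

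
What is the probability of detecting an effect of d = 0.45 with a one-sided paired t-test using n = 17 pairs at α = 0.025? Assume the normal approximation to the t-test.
Power ≈ 0.46

Power calculation (paired t-test, normal approximation):
z_β = d · √n - z_α
z_β = 0.45 · √17 - 1.960
z_β = 0.45 · 4.123 - 1.960
z_β = -0.105

Power = Φ(z_β) = Φ(-0.105) ≈ 0.458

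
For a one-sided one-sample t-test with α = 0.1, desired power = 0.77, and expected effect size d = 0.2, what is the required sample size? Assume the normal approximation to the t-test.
n = 103

Sample size formula (one-sample t-test, normal approximation):
n = ((z_α + z_β) / d)²

z_α = 1.282 (for α = 0.1, one-sided)
z_β = 0.739 (for power = 0.77)
d = 0.2

n = ((1.282 + 0.739) / 0.2)²
n = (10.105)²
n ≈ 102.11
Round up to the next whole number: n = 103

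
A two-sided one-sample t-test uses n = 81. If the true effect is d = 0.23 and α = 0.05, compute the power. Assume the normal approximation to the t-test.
Power ≈ 0.54

Power calculation (one-sample t-test, normal approximation):
z_β = d · √n - z_{α/2}
z_β = 0.23 · √81 - 1.960
z_β = 0.23 · 9.000 - 1.960
z_β = 0.110

Power = Φ(z_β) = Φ(0.110) ≈ 0.544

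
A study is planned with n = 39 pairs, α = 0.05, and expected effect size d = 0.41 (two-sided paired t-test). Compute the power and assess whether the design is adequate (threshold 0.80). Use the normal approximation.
Power ≈ 0.73; the study is underpowered (power < 0.80)

Power calculation (paired t-test, normal approximation):
z_β = d · √n - z_{α/2}
z_β = 0.41 · √39 - 1.960
z_β = 0.41 · 6.245 - 1.960
z_β = 0.600

Power = Φ(z_β) = Φ(0.600) ≈ 0.726

Effect size d = 0.41 is small by Cohen's convention (0.2/0.5/0.8).

Threshold: power ≥ 0.80 is conventionally adequate.
Power ≈ 0.73 → the study is underpowered (power < 0.80).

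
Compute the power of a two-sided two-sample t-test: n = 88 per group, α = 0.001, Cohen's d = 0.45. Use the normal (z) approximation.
Power ≈ 0.38

Power calculation (two-sample t-test, normal approximation):
z_β = d · √(n/2) - z_{α/2}
z_β = 0.45 · √(88/2) - 3.291
z_β = 0.45 · 6.633 - 3.291
z_β = -0.306

Power = Φ(z_β) = Φ(-0.306) ≈ 0.380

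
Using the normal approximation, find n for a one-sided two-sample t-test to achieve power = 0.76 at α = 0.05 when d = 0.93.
n = 13 per group

Sample size formula (two-sample t-test, normal approximation):
n = 2 · ((z_α + z_β) / d)²

z_α = 1.645 (for α = 0.05, one-sided)
z_β = 0.706 (for power = 0.76)
d = 0.93

n = 2 · ((1.645 + 0.706) / 0.93)²
n = 2 · (2.528)²
n ≈ 12.78
Round up to the next whole number: n = 13 per group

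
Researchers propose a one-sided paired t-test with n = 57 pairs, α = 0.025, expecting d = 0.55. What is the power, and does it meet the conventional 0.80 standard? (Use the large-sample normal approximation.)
Power ≈ 0.99; the study is adequately powered (power ≥ 0.80)

Power calculation (paired t-test, normal approximation):
z_β = d · √n - z_α
z_β = 0.55 · √57 - 1.960
z_β = 0.55 · 7.550 - 1.960
z_β = 2.192

Power = Φ(z_β) = Φ(2.192) ≈ 0.986

Effect size d = 0.55 is medium by Cohen's convention (0.2/0.5/0.8).

Threshold: power ≥ 0.80 is conventionally adequate.
Power ≈ 0.99 → the study is adequately powered (power ≥ 0.80).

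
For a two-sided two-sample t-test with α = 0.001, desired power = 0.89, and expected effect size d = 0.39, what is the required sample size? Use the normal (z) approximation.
n = 269 per group

Sample size formula (two-sample t-test, normal approximation):
n = 2 · ((z_{α/2} + z_β) / d)²

z_{α/2} = 3.291 (for α = 0.001, two-sided)
z_β = 1.227 (for power = 0.89)
d = 0.39

n = 2 · ((3.291 + 1.227) / 0.39)²
n = 2 · (11.585)²
n ≈ 268.42
Round up to the next whole number: n = 269 per group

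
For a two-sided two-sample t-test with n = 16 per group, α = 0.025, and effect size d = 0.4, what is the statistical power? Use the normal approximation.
Power ≈ 0.13

Power calculation (two-sample t-test, normal approximation):
z_β = d · √(n/2) - z_{α/2}
z_β = 0.4 · √(16/2) - 2.241
z_β = 0.4 · 2.828 - 2.241
z_β = -1.110

Power = Φ(z_β) = Φ(-1.110) ≈ 0.133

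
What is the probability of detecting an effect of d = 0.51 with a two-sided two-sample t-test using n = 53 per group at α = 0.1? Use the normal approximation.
Power ≈ 0.84

Power calculation (two-sample t-test, normal approximation):
z_β = d · √(n/2) - z_{α/2}
z_β = 0.51 · √(53/2) - 1.645
z_β = 0.51 · 5.148 - 1.645
z_β = 0.981

Power = Φ(z_β) = Φ(0.981) ≈ 0.837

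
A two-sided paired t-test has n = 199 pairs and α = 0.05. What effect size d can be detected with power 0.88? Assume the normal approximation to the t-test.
d ≈ 0.22

Minimum detectable effect (paired t-test, normal approximation):
d = (z_{α/2} + z_β) / √n
d = (1.960 + 1.175) / √199
d = 3.135 / 14.107
d ≈ 0.22

By Cohen's convention (0.2 small / 0.5 medium / 0.8 large): small effect.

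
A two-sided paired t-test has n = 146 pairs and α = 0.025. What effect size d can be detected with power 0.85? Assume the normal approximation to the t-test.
d ≈ 0.27

Minimum detectable effect (paired t-test, normal approximation):
d = (z_{α/2} + z_β) / √n
d = (2.241 + 1.036) / √146
d = 3.278 / 12.083
d ≈ 0.27

By Cohen's convention (0.2 small / 0.5 medium / 0.8 large): small effect.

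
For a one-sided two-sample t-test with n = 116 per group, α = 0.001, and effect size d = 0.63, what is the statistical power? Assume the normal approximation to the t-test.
Power ≈ 0.96

Power calculation (two-sample t-test, normal approximation):
z_β = d · √(n/2) - z_α
z_β = 0.63 · √(116/2) - 3.090
z_β = 0.63 · 7.616 - 3.090
z_β = 1.708

Power = Φ(z_β) = Φ(1.708) ≈ 0.956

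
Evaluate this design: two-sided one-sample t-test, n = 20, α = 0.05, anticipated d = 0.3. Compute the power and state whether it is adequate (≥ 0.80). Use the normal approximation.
Power ≈ 0.27; the study is underpowered (power < 0.80)

Power calculation (one-sample t-test, normal approximation):
z_β = d · √n - z_{α/2}
z_β = 0.3 · √20 - 1.960
z_β = 0.3 · 4.472 - 1.960
z_β = -0.618

Power = Φ(z_β) = Φ(-0.618) ≈ 0.268

Effect size d = 0.3 is small by Cohen's convention (0.2/0.5/0.8).

Threshold: power ≥ 0.80 is conventionally adequate.
Power ≈ 0.27 → the study is underpowered (power < 0.80).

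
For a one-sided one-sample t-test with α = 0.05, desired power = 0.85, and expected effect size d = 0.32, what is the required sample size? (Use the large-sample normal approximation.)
n = 71

Sample size formula (one-sample t-test, normal approximation):
n = ((z_α + z_β) / d)²

z_α = 1.645 (for α = 0.05, one-sided)
z_β = 1.036 (for power = 0.85)
d = 0.32

n = ((1.645 + 1.036) / 0.32)²
n = (8.378)²
n ≈ 70.19
Round up to the next whole number: n = 71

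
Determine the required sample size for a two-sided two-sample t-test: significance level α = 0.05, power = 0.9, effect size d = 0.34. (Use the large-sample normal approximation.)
n = 182 per group

Sample size formula (two-sample t-test, normal approximation):
n = 2 · ((z_{α/2} + z_β) / d)²

z_{α/2} = 1.960 (for α = 0.05, two-sided)
z_β = 1.282 (for power = 0.9)
d = 0.34

n = 2 · ((1.960 + 1.282) / 0.34)²
n = 2 · (9.535)²
n ≈ 181.83
Round up to the next whole number: n = 182 per group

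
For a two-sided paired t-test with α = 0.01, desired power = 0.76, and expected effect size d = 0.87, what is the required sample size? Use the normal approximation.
n = 15 pairs

Sample size formula (paired t-test, normal approximation):
n = ((z_{α/2} + z_β) / d)²

z_{α/2} = 2.576 (for α = 0.01, two-sided)
z_β = 0.706 (for power = 0.76)
d = 0.87

n = ((2.576 + 0.706) / 0.87)²
n = (3.772)²
n ≈ 14.23
Round up to the next whole number: n = 15 pairs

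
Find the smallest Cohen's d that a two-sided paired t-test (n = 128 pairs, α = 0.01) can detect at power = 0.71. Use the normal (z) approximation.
d ≈ 0.28

Minimum detectable effect (paired t-test, normal approximation):
d = (z_{α/2} + z_β) / √n
d = (2.576 + 0.553) / √128
d = 3.129 / 11.314
d ≈ 0.28

By Cohen's convention (0.2 small / 0.5 medium / 0.8 large): small effect.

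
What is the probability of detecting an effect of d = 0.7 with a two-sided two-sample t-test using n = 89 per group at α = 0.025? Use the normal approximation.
Power ≈ 0.99

Power calculation (two-sample t-test, normal approximation):
z_β = d · √(n/2) - z_{α/2}
z_β = 0.7 · √(89/2) - 2.241
z_β = 0.7 · 6.671 - 2.241
z_β = 2.428

Power = Φ(z_β) = Φ(2.428) ≈ 0.992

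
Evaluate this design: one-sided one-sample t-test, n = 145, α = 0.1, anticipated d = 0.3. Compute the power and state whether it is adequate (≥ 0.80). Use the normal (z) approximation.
Power ≈ 0.99; the study is adequately powered (power ≥ 0.80)

Power calculation (one-sample t-test, normal approximation):
z_β = d · √n - z_α
z_β = 0.3 · √145 - 1.282
z_β = 0.3 · 12.042 - 1.282
z_β = 2.331

Power = Φ(z_β) = Φ(2.331) ≈ 0.990

Effect size d = 0.3 is small by Cohen's convention (0.2/0.5/0.8).

Threshold: power ≥ 0.80 is conventionally adequate.
Power ≈ 0.99 → the study is adequately powered (power ≥ 0.80).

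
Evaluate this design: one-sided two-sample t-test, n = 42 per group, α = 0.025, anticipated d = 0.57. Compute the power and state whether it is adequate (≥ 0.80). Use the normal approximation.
Power ≈ 0.74; the study is underpowered (power < 0.80)

Power calculation (two-sample t-test, normal approximation):
z_β = d · √(n/2) - z_α
z_β = 0.57 · √(42/2) - 1.960
z_β = 0.57 · 4.583 - 1.960
z_β = 0.652

Power = Φ(z_β) = Φ(0.652) ≈ 0.743

Effect size d = 0.57 is medium by Cohen's convention (0.2/0.5/0.8).

Threshold: power ≥ 0.80 is conventionally adequate.
Power ≈ 0.74 → the study is underpowered (power < 0.80).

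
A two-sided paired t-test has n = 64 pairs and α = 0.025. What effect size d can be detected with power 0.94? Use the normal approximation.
d ≈ 0.47

Minimum detectable effect (paired t-test, normal approximation):
d = (z_{α/2} + z_β) / √n
d = (2.241 + 1.555) / √64
d = 3.796 / 8.000
d ≈ 0.47

By Cohen's convention (0.2 small / 0.5 medium / 0.8 large): small effect.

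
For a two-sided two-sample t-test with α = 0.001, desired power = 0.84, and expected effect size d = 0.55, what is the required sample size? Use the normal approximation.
n = 122 per group

Sample size formula (two-sample t-test, normal approximation):
n = 2 · ((z_{α/2} + z_β) / d)²

z_{α/2} = 3.291 (for α = 0.001, two-sided)
z_β = 0.994 (for power = 0.84)
d = 0.55

n = 2 · ((3.291 + 0.994) / 0.55)²
n = 2 · (7.791)²
n ≈ 121.40
Round up to the next whole number: n = 122 per group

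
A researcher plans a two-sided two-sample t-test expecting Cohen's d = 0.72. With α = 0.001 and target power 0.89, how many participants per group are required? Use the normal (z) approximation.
n = 79 per group

Sample size formula (two-sample t-test, normal approximation):
n = 2 · ((z_{α/2} + z_β) / d)²

z_{α/2} = 3.291 (for α = 0.001, two-sided)
z_β = 1.227 (for power = 0.89)
d = 0.72

n = 2 · ((3.291 + 1.227) / 0.72)²
n = 2 · (6.275)²
n ≈ 78.75
Round up to the next whole number: n = 79 per group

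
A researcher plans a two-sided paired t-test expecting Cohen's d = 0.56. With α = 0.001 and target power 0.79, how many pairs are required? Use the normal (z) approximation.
n = 54 pairs

Sample size formula (paired t-test, normal approximation):
n = ((z_{α/2} + z_β) / d)²

z_{α/2} = 3.291 (for α = 0.001, two-sided)
z_β = 0.806 (for power = 0.79)
d = 0.56

n = ((3.291 + 0.806) / 0.56)²
n = (7.316)²
n ≈ 53.52
Round up to the next whole number: n = 54 pairs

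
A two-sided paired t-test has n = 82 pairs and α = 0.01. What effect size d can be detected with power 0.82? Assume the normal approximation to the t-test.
d ≈ 0.39

Minimum detectable effect (paired t-test, normal approximation):
d = (z_{α/2} + z_β) / √n
d = (2.576 + 0.915) / √82
d = 3.491 / 9.055
d ≈ 0.39

By Cohen's convention (0.2 small / 0.5 medium / 0.8 large): small effect.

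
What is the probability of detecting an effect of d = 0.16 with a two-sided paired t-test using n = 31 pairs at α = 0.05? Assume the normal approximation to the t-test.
Power ≈ 0.14

Power calculation (paired t-test, normal approximation):
z_β = d · √n - z_{α/2}
z_β = 0.16 · √31 - 1.960
z_β = 0.16 · 5.568 - 1.960
z_β = -1.069

Power = Φ(z_β) = Φ(-1.069) ≈ 0.143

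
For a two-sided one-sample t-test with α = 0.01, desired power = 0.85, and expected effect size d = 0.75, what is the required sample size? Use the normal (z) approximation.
n = 24

Sample size formula (one-sample t-test, normal approximation):
n = ((z_{α/2} + z_β) / d)²

z_{α/2} = 2.576 (for α = 0.01, two-sided)
z_β = 1.036 (for power = 0.85)
d = 0.75

n = ((2.576 + 1.036) / 0.75)²
n = (4.816)²
n ≈ 23.19
Round up to the next whole number: n = 24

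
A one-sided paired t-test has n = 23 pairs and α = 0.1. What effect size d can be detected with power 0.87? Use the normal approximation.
d ≈ 0.50

Minimum detectable effect (paired t-test, normal approximation):
d = (z_α + z_β) / √n
d = (1.282 + 1.126) / √23
d = 2.408 / 4.796
d ≈ 0.50

By Cohen's convention (0.2 small / 0.5 medium / 0.8 large): medium effect.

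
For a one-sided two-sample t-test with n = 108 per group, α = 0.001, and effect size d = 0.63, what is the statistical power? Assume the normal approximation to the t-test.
Power ≈ 0.94

Power calculation (two-sample t-test, normal approximation):
z_β = d · √(n/2) - z_α
z_β = 0.63 · √(108/2) - 3.090
z_β = 0.63 · 7.348 - 3.090
z_β = 1.539

Power = Φ(z_β) = Φ(1.539) ≈ 0.938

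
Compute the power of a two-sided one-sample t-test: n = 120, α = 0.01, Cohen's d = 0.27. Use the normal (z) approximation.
Power ≈ 0.65

Power calculation (one-sample t-test, normal approximation):
z_β = d · √n - z_{α/2}
z_β = 0.27 · √120 - 2.576
z_β = 0.27 · 10.954 - 2.576
z_β = 0.382

Power = Φ(z_β) = Φ(0.382) ≈ 0.649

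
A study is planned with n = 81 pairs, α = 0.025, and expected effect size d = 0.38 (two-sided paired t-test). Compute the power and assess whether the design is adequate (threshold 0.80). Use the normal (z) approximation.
Power ≈ 0.88; the study is adequately powered (power ≥ 0.80)

Power calculation (paired t-test, normal approximation):
z_β = d · √n - z_{α/2}
z_β = 0.38 · √81 - 2.241
z_β = 0.38 · 9.000 - 2.241
z_β = 1.179

Power = Φ(z_β) = Φ(1.179) ≈ 0.881

Effect size d = 0.38 is small by Cohen's convention (0.2/0.5/0.8).

Threshold: power ≥ 0.80 is conventionally adequate.
Power ≈ 0.88 → the study is adequately powered (power ≥ 0.80).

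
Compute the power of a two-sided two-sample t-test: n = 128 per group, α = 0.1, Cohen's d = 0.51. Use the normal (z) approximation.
Power ≈ 0.99

Power calculation (two-sample t-test, normal approximation):
z_β = d · √(n/2) - z_{α/2}
z_β = 0.51 · √(128/2) - 1.645
z_β = 0.51 · 8.000 - 1.645
z_β = 2.435

Power = Φ(z_β) = Φ(2.435) ≈ 0.993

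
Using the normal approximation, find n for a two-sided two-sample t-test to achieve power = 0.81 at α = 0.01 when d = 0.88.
n = 31 per group

Sample size formula (two-sample t-test, normal approximation):
n = 2 · ((z_{α/2} + z_β) / d)²

z_{α/2} = 2.576 (for α = 0.01, two-sided)
z_β = 0.878 (for power = 0.81)
d = 0.88

n = 2 · ((2.576 + 0.878) / 0.88)²
n = 2 · (3.925)²
n ≈ 30.81
Round up to the next whole number: n = 31 per group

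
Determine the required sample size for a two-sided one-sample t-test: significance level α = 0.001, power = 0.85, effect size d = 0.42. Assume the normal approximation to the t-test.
n = 107

Sample size formula (one-sample t-test, normal approximation):
n = ((z_{α/2} + z_β) / d)²

z_{α/2} = 3.291 (for α = 0.001, two-sided)
z_β = 1.036 (for power = 0.85)
d = 0.42

n = ((3.291 + 1.036) / 0.42)²
n = (10.302)²
n ≈ 106.13
Round up to the next whole number: n = 107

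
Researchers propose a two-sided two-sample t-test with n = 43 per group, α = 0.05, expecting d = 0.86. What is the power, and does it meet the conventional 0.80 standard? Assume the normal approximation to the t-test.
Power ≈ 0.98; the study is adequately powered (power ≥ 0.80)

Power calculation (two-sample t-test, normal approximation):
z_β = d · √(n/2) - z_{α/2}
z_β = 0.86 · √(43/2) - 1.960
z_β = 0.86 · 4.637 - 1.960
z_β = 2.028

Power = Φ(z_β) = Φ(2.028) ≈ 0.979

Effect size d = 0.86 is large by Cohen's convention (0.2/0.5/0.8).

Threshold: power ≥ 0.80 is conventionally adequate.
Power ≈ 0.98 → the study is adequately powered (power ≥ 0.80).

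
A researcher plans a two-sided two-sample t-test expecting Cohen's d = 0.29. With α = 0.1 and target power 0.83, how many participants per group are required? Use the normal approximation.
n = 161 per group

Sample size formula (two-sample t-test, normal approximation):
n = 2 · ((z_{α/2} + z_β) / d)²

z_{α/2} = 1.645 (for α = 0.1, two-sided)
z_β = 0.954 (for power = 0.83)
d = 0.29

n = 2 · ((1.645 + 0.954) / 0.29)²
n = 2 · (8.962)²
n ≈ 160.63
Round up to the next whole number: n = 161 per group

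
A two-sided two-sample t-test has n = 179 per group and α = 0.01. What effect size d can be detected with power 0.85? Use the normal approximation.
d ≈ 0.38

Minimum detectable effect (two-sample t-test, normal approximation):
d = (z_{α/2} + z_β) / √(n/2)
d = (2.576 + 1.036) / √(179/2)
d = 3.612 / 9.460
d ≈ 0.38

By Cohen's convention (0.2 small / 0.5 medium / 0.8 large): small effect.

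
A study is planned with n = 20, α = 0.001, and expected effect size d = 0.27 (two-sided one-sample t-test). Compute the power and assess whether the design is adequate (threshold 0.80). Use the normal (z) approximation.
Power ≈ 0.02; the study is underpowered (power < 0.80)

Power calculation (one-sample t-test, normal approximation):
z_β = d · √n - z_{α/2}
z_β = 0.27 · √20 - 3.291
z_β = 0.27 · 4.472 - 3.291
z_β = -2.083

Power = Φ(z_β) = Φ(-2.083) ≈ 0.019

Effect size d = 0.27 is small by Cohen's convention (0.2/0.5/0.8).

Threshold: power ≥ 0.80 is conventionally adequate.
Power ≈ 0.02 → the study is underpowered (power < 0.80).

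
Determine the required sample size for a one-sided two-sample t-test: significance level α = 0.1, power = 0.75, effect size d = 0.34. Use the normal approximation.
n = 67 per group

Sample size formula (two-sample t-test, normal approximation):
n = 2 · ((z_α + z_β) / d)²

z_α = 1.282 (for α = 0.1, one-sided)
z_β = 0.674 (for power = 0.75)
d = 0.34

n = 2 · ((1.282 + 0.674) / 0.34)²
n = 2 · (5.753)²
n ≈ 66.19
Round up to the next whole number: n = 67 per group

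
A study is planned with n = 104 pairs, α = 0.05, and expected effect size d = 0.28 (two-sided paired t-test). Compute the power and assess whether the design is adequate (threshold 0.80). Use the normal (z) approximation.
Power ≈ 0.81; the study is adequately powered (power ≥ 0.80)

Power calculation (paired t-test, normal approximation):
z_β = d · √n - z_{α/2}
z_β = 0.28 · √104 - 1.960
z_β = 0.28 · 10.198 - 1.960
z_β = 0.895

Power = Φ(z_β) = Φ(0.895) ≈ 0.815

Effect size d = 0.28 is small by Cohen's convention (0.2/0.5/0.8).

Threshold: power ≥ 0.80 is conventionally adequate.
Power ≈ 0.81 → the study is adequately powered (power ≥ 0.80).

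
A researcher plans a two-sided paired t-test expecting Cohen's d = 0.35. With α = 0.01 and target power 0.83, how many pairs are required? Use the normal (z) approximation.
n = 102 pairs

Sample size formula (paired t-test, normal approximation):
n = ((z_{α/2} + z_β) / d)²

z_{α/2} = 2.576 (for α = 0.01, two-sided)
z_β = 0.954 (for power = 0.83)
d = 0.35

n = ((2.576 + 0.954) / 0.35)²
n = (10.086)²
n ≈ 101.73
Round up to the next whole number: n = 102 pairs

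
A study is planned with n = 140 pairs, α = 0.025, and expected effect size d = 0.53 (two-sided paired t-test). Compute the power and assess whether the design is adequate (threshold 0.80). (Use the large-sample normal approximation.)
Power ≈ 1.00; the study is adequately powered (power ≥ 0.80)

Power calculation (paired t-test, normal approximation):
z_β = d · √n - z_{α/2}
z_β = 0.53 · √140 - 2.241
z_β = 0.53 · 11.832 - 2.241
z_β = 4.030

Power = Φ(z_β) = Φ(4.030) ≈ 1.000

Effect size d = 0.53 is medium by Cohen's convention (0.2/0.5/0.8).

Threshold: power ≥ 0.80 is conventionally adequate.
Power ≈ 1.00 → the study is adequately powered (power ≥ 0.80).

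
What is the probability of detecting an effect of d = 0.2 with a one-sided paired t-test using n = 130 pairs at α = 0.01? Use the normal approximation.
Power ≈ 0.48

Power calculation (paired t-test, normal approximation):
z_β = d · √n - z_α
z_β = 0.2 · √130 - 2.326
z_β = 0.2 · 11.402 - 2.326
z_β = -0.046

Power = Φ(z_β) = Φ(-0.046) ≈ 0.482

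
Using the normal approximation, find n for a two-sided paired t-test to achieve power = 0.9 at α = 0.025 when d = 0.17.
n = 430 pairs

Sample size formula (paired t-test, normal approximation):
n = ((z_{α/2} + z_β) / d)²

z_{α/2} = 2.241 (for α = 0.025, two-sided)
z_β = 1.282 (for power = 0.9)
d = 0.17

n = ((2.241 + 1.282) / 0.17)²
n = (20.724)²
n ≈ 429.48
Round up to the next whole number: n = 430 pairs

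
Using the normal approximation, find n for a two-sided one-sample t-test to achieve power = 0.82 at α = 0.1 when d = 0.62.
n = 18

Sample size formula (one-sample t-test, normal approximation):
n = ((z_{α/2} + z_β) / d)²

z_{α/2} = 1.645 (for α = 0.1, two-sided)
z_β = 0.915 (for power = 0.82)
d = 0.62

n = ((1.645 + 0.915) / 0.62)²
n = (4.129)²
n ≈ 17.05
Round up to the next whole number: n = 18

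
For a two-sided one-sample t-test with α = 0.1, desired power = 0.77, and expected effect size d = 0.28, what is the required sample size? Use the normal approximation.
n = 73

Sample size formula (one-sample t-test, normal approximation):
n = ((z_{α/2} + z_β) / d)²

z_{α/2} = 1.645 (for α = 0.1, two-sided)
z_β = 0.739 (for power = 0.77)
d = 0.28

n = ((1.645 + 0.739) / 0.28)²
n = (8.514)²
n ≈ 72.49
Round up to the next whole number: n = 73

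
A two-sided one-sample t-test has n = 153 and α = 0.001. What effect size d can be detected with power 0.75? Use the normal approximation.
d ≈ 0.32

Minimum detectable effect (one-sample t-test, normal approximation):
d = (z_{α/2} + z_β) / √n
d = (3.291 + 0.674) / √153
d = 3.965 / 12.369
d ≈ 0.32

By Cohen's convention (0.2 small / 0.5 medium / 0.8 large): small effect.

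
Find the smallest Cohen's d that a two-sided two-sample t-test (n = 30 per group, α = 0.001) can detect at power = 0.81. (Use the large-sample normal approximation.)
d ≈ 1.08

Minimum detectable effect (two-sample t-test, normal approximation):
d = (z_{α/2} + z_β) / √(n/2)
d = (3.291 + 0.878) / √(30/2)
d = 4.168 / 3.873
d ≈ 1.08

By Cohen's convention (0.2 small / 0.5 medium / 0.8 large): large effect.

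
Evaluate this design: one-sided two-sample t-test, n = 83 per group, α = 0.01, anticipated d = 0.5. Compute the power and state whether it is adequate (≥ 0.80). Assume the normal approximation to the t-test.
Power ≈ 0.81; the study is adequately powered (power ≥ 0.80)

Power calculation (two-sample t-test, normal approximation):
z_β = d · √(n/2) - z_α
z_β = 0.5 · √(83/2) - 2.326
z_β = 0.5 · 6.442 - 2.326
z_β = 0.895

Power = Φ(z_β) = Φ(0.895) ≈ 0.815

Effect size d = 0.5 is medium by Cohen's convention (0.2/0.5/0.8).

Threshold: power ≥ 0.80 is conventionally adequate.
Power ≈ 0.81 → the study is adequately powered (power ≥ 0.80).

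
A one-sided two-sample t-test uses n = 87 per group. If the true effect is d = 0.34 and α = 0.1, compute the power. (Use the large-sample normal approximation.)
Power ≈ 0.83

Power calculation (two-sample t-test, normal approximation):
z_β = d · √(n/2) - z_α
z_β = 0.34 · √(87/2) - 1.282
z_β = 0.34 · 6.595 - 1.282
z_β = 0.961

Power = Φ(z_β) = Φ(0.961) ≈ 0.832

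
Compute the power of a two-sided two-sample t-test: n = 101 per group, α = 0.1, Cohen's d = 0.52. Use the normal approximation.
Power ≈ 0.98

Power calculation (two-sample t-test, normal approximation):
z_β = d · √(n/2) - z_{α/2}
z_β = 0.52 · √(101/2) - 1.645
z_β = 0.52 · 7.106 - 1.645
z_β = 2.050

Power = Φ(z_β) = Φ(2.050) ≈ 0.980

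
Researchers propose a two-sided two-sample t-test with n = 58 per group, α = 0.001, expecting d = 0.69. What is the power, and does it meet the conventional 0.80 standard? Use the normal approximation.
Power ≈ 0.66; the study is underpowered (power < 0.80)

Power calculation (two-sample t-test, normal approximation):
z_β = d · √(n/2) - z_{α/2}
z_β = 0.69 · √(58/2) - 3.291
z_β = 0.69 · 5.385 - 3.291
z_β = 0.425

Power = Φ(z_β) = Φ(0.425) ≈ 0.665

Effect size d = 0.69 is medium by Cohen's convention (0.2/0.5/0.8).

Threshold: power ≥ 0.80 is conventionally adequate.
Power ≈ 0.66 → the study is underpowered (power < 0.80).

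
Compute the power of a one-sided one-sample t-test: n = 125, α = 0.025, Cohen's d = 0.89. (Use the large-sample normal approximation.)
Power ≈ 1.00

Power calculation (one-sample t-test, normal approximation):
z_β = d · √n - z_α
z_β = 0.89 · √125 - 1.960
z_β = 0.89 · 11.180 - 1.960
z_β = 7.991

Power = Φ(z_β) = Φ(7.991) ≈ 1.000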